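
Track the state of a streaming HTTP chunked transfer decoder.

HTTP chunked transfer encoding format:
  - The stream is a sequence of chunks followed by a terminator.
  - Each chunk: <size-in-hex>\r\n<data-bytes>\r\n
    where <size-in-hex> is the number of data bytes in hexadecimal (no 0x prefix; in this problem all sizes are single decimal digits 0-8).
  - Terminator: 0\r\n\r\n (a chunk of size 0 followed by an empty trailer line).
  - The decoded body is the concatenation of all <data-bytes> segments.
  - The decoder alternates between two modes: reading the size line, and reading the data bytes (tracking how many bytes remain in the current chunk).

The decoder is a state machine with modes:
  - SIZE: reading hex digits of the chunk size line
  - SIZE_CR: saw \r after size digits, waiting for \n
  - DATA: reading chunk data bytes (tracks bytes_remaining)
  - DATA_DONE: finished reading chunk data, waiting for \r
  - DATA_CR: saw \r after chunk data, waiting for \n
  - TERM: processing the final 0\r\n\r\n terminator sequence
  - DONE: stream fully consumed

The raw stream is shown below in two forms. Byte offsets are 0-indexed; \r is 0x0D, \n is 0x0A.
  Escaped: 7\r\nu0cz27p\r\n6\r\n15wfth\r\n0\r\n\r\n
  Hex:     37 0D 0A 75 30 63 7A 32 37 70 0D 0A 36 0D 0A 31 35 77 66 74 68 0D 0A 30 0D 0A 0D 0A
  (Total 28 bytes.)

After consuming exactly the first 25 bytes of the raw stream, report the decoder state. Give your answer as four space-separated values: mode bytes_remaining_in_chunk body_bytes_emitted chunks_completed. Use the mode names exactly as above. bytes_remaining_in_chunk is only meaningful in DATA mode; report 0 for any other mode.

Byte 0 = '7': mode=SIZE remaining=0 emitted=0 chunks_done=0
Byte 1 = 0x0D: mode=SIZE_CR remaining=0 emitted=0 chunks_done=0
Byte 2 = 0x0A: mode=DATA remaining=7 emitted=0 chunks_done=0
Byte 3 = 'u': mode=DATA remaining=6 emitted=1 chunks_done=0
Byte 4 = '0': mode=DATA remaining=5 emitted=2 chunks_done=0
Byte 5 = 'c': mode=DATA remaining=4 emitted=3 chunks_done=0
Byte 6 = 'z': mode=DATA remaining=3 emitted=4 chunks_done=0
Byte 7 = '2': mode=DATA remaining=2 emitted=5 chunks_done=0
Byte 8 = '7': mode=DATA remaining=1 emitted=6 chunks_done=0
Byte 9 = 'p': mode=DATA_DONE remaining=0 emitted=7 chunks_done=0
Byte 10 = 0x0D: mode=DATA_CR remaining=0 emitted=7 chunks_done=0
Byte 11 = 0x0A: mode=SIZE remaining=0 emitted=7 chunks_done=1
Byte 12 = '6': mode=SIZE remaining=0 emitted=7 chunks_done=1
Byte 13 = 0x0D: mode=SIZE_CR remaining=0 emitted=7 chunks_done=1
Byte 14 = 0x0A: mode=DATA remaining=6 emitted=7 chunks_done=1
Byte 15 = '1': mode=DATA remaining=5 emitted=8 chunks_done=1
Byte 16 = '5': mode=DATA remaining=4 emitted=9 chunks_done=1
Byte 17 = 'w': mode=DATA remaining=3 emitted=10 chunks_done=1
Byte 18 = 'f': mode=DATA remaining=2 emitted=11 chunks_done=1
Byte 19 = 't': mode=DATA remaining=1 emitted=12 chunks_done=1
Byte 20 = 'h': mode=DATA_DONE remaining=0 emitted=13 chunks_done=1
Byte 21 = 0x0D: mode=DATA_CR remaining=0 emitted=13 chunks_done=1
Byte 22 = 0x0A: mode=SIZE remaining=0 emitted=13 chunks_done=2
Byte 23 = '0': mode=SIZE remaining=0 emitted=13 chunks_done=2
Byte 24 = 0x0D: mode=SIZE_CR remaining=0 emitted=13 chunks_done=2

Answer: SIZE_CR 0 13 2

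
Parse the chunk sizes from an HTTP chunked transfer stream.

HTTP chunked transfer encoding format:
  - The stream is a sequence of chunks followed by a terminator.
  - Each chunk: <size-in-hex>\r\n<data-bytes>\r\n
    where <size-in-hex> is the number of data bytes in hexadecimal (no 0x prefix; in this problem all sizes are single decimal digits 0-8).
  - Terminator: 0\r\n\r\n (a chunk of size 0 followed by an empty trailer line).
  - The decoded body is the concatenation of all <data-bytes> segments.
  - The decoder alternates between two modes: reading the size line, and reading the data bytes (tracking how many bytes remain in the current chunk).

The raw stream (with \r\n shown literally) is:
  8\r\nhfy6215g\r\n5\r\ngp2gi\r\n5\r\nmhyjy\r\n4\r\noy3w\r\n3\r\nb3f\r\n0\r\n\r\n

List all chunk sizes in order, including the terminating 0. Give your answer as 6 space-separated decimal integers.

Chunk 1: stream[0..1]='8' size=0x8=8, data at stream[3..11]='hfy6215g' -> body[0..8], body so far='hfy6215g'
Chunk 2: stream[13..14]='5' size=0x5=5, data at stream[16..21]='gp2gi' -> body[8..13], body so far='hfy6215ggp2gi'
Chunk 3: stream[23..24]='5' size=0x5=5, data at stream[26..31]='mhyjy' -> body[13..18], body so far='hfy6215ggp2gimhyjy'
Chunk 4: stream[33..34]='4' size=0x4=4, data at stream[36..40]='oy3w' -> body[18..22], body so far='hfy6215ggp2gimhyjyoy3w'
Chunk 5: stream[42..43]='3' size=0x3=3, data at stream[45..48]='b3f' -> body[22..25], body so far='hfy6215ggp2gimhyjyoy3wb3f'
Chunk 6: stream[50..51]='0' size=0 (terminator). Final body='hfy6215ggp2gimhyjyoy3wb3f' (25 bytes)

Answer: 8 5 5 4 3 0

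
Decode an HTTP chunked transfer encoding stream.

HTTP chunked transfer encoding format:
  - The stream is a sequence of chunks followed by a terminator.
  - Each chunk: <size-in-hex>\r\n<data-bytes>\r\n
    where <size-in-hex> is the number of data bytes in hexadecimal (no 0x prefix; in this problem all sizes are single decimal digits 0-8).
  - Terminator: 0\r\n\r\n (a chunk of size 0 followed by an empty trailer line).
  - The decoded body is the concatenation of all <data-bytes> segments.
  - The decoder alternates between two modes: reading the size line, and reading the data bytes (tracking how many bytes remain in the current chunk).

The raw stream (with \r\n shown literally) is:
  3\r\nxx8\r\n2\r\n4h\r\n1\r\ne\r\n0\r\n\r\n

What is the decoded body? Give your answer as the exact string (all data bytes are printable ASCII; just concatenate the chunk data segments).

Chunk 1: stream[0..1]='3' size=0x3=3, data at stream[3..6]='xx8' -> body[0..3], body so far='xx8'
Chunk 2: stream[8..9]='2' size=0x2=2, data at stream[11..13]='4h' -> body[3..5], body so far='xx84h'
Chunk 3: stream[15..16]='1' size=0x1=1, data at stream[18..19]='e' -> body[5..6], body so far='xx84he'
Chunk 4: stream[21..22]='0' size=0 (terminator). Final body='xx84he' (6 bytes)

Answer: xx84he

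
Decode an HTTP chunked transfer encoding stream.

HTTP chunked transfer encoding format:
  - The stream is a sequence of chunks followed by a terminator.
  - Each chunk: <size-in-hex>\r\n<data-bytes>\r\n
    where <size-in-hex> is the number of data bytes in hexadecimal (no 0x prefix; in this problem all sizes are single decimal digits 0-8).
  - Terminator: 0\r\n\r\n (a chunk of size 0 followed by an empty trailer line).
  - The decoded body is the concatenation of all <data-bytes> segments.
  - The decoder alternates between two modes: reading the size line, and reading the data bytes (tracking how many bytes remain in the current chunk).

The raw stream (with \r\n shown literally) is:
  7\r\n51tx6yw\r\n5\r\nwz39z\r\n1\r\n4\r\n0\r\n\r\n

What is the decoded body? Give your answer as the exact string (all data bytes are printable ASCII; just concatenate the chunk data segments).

Answer: 51tx6ywwz39z4

Derivation:
Chunk 1: stream[0..1]='7' size=0x7=7, data at stream[3..10]='51tx6yw' -> body[0..7], body so far='51tx6yw'
Chunk 2: stream[12..13]='5' size=0x5=5, data at stream[15..20]='wz39z' -> body[7..12], body so far='51tx6ywwz39z'
Chunk 3: stream[22..23]='1' size=0x1=1, data at stream[25..26]='4' -> body[12..13], body so far='51tx6ywwz39z4'
Chunk 4: stream[28..29]='0' size=0 (terminator). Final body='51tx6ywwz39z4' (13 bytes)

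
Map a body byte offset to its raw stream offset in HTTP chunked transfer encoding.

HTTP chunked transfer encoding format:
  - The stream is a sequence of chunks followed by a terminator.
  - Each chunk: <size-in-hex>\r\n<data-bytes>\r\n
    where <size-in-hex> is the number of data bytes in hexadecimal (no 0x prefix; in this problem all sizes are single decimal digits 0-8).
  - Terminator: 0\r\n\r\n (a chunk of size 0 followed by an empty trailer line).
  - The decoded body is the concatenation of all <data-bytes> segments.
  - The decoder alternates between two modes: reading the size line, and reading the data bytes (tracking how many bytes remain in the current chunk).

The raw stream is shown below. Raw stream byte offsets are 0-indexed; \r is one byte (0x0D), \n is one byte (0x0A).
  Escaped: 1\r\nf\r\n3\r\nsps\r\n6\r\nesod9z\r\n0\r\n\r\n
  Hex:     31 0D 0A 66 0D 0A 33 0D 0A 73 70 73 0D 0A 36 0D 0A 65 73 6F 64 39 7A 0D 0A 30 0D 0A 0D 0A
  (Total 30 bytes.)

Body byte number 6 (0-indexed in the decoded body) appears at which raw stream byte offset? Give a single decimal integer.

Chunk 1: stream[0..1]='1' size=0x1=1, data at stream[3..4]='f' -> body[0..1], body so far='f'
Chunk 2: stream[6..7]='3' size=0x3=3, data at stream[9..12]='sps' -> body[1..4], body so far='fsps'
Chunk 3: stream[14..15]='6' size=0x6=6, data at stream[17..23]='esod9z' -> body[4..10], body so far='fspsesod9z'
Chunk 4: stream[25..26]='0' size=0 (terminator). Final body='fspsesod9z' (10 bytes)
Body byte 6 at stream offset 19

Answer: 19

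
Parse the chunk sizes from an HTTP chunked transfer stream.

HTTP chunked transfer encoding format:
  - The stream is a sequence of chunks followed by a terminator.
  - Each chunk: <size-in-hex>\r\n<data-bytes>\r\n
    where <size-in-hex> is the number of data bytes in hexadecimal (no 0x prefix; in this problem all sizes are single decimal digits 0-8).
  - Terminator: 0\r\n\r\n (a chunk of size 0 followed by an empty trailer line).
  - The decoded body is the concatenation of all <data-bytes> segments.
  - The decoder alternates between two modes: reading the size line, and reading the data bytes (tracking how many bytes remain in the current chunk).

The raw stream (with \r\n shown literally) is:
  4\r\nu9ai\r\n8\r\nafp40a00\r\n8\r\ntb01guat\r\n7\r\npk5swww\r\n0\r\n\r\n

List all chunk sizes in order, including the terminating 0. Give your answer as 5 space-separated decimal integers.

Answer: 4 8 8 7 0

Derivation:
Chunk 1: stream[0..1]='4' size=0x4=4, data at stream[3..7]='u9ai' -> body[0..4], body so far='u9ai'
Chunk 2: stream[9..10]='8' size=0x8=8, data at stream[12..20]='afp40a00' -> body[4..12], body so far='u9aiafp40a00'
Chunk 3: stream[22..23]='8' size=0x8=8, data at stream[25..33]='tb01guat' -> body[12..20], body so far='u9aiafp40a00tb01guat'
Chunk 4: stream[35..36]='7' size=0x7=7, data at stream[38..45]='pk5swww' -> body[20..27], body so far='u9aiafp40a00tb01guatpk5swww'
Chunk 5: stream[47..48]='0' size=0 (terminator). Final body='u9aiafp40a00tb01guatpk5swww' (27 bytes)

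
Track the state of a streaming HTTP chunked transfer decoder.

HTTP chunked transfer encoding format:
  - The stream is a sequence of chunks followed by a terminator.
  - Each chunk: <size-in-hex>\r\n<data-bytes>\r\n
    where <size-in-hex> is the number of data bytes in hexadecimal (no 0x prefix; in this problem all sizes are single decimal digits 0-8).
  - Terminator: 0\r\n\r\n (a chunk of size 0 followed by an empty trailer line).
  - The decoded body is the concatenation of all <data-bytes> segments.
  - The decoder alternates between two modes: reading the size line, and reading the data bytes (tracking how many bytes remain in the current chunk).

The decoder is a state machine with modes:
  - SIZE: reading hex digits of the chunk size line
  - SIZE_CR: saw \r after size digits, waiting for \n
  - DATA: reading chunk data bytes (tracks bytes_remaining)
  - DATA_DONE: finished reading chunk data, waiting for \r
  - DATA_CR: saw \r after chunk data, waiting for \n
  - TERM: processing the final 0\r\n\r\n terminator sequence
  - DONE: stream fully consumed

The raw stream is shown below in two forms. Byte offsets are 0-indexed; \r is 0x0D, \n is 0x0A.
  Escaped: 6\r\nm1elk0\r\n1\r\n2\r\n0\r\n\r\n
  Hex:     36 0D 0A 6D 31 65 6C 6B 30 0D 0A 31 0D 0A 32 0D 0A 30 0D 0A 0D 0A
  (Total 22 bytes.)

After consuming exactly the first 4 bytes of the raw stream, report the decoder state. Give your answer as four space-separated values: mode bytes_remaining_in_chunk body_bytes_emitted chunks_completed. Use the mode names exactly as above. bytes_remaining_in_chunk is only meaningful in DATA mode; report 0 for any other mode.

Answer: DATA 5 1 0

Derivation:
Byte 0 = '6': mode=SIZE remaining=0 emitted=0 chunks_done=0
Byte 1 = 0x0D: mode=SIZE_CR remaining=0 emitted=0 chunks_done=0
Byte 2 = 0x0A: mode=DATA remaining=6 emitted=0 chunks_done=0
Byte 3 = 'm': mode=DATA remaining=5 emitted=1 chunks_done=0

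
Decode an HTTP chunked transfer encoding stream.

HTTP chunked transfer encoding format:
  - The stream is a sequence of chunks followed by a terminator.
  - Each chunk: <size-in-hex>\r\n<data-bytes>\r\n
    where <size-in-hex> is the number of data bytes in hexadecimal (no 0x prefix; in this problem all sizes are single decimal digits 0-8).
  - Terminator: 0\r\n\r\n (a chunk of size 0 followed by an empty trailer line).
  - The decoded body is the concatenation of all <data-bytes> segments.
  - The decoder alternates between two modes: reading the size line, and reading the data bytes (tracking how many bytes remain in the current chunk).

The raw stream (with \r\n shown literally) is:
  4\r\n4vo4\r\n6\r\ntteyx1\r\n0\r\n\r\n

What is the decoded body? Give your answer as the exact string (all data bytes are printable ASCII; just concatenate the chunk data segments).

Answer: 4vo4tteyx1

Derivation:
Chunk 1: stream[0..1]='4' size=0x4=4, data at stream[3..7]='4vo4' -> body[0..4], body so far='4vo4'
Chunk 2: stream[9..10]='6' size=0x6=6, data at stream[12..18]='tteyx1' -> body[4..10], body so far='4vo4tteyx1'
Chunk 3: stream[20..21]='0' size=0 (terminator). Final body='4vo4tteyx1' (10 bytes)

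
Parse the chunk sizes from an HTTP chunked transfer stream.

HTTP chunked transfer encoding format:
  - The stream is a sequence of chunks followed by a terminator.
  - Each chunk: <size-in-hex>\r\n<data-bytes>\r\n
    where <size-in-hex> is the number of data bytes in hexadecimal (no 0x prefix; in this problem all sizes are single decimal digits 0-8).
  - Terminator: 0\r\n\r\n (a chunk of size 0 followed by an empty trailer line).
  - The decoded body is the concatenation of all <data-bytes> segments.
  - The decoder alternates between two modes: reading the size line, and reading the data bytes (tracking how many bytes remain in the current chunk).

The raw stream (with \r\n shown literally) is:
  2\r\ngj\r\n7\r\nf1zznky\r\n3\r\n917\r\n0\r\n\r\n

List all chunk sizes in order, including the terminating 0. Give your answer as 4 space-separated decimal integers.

Answer: 2 7 3 0

Derivation:
Chunk 1: stream[0..1]='2' size=0x2=2, data at stream[3..5]='gj' -> body[0..2], body so far='gj'
Chunk 2: stream[7..8]='7' size=0x7=7, data at stream[10..17]='f1zznky' -> body[2..9], body so far='gjf1zznky'
Chunk 3: stream[19..20]='3' size=0x3=3, data at stream[22..25]='917' -> body[9..12], body so far='gjf1zznky917'
Chunk 4: stream[27..28]='0' size=0 (terminator). Final body='gjf1zznky917' (12 bytes)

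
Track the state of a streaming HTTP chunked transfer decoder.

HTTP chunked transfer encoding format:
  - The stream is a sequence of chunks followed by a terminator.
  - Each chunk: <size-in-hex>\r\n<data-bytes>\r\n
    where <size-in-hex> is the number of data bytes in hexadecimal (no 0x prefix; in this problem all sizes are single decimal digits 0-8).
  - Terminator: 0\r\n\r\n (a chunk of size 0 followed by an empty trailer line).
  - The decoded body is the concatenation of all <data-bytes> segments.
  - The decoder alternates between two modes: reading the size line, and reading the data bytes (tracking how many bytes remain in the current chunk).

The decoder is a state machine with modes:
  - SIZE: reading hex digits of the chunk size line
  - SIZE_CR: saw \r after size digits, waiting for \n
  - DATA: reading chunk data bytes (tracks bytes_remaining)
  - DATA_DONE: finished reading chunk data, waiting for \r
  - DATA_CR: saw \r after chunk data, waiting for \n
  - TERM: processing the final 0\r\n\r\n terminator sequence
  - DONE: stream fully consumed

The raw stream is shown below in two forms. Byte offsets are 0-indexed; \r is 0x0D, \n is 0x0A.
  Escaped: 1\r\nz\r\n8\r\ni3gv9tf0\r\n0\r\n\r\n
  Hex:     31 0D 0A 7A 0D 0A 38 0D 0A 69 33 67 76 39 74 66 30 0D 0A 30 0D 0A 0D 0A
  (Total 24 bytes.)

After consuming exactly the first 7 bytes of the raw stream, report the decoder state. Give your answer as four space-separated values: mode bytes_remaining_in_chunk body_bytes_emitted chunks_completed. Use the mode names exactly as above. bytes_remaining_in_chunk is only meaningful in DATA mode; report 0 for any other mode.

Answer: SIZE 0 1 1

Derivation:
Byte 0 = '1': mode=SIZE remaining=0 emitted=0 chunks_done=0
Byte 1 = 0x0D: mode=SIZE_CR remaining=0 emitted=0 chunks_done=0
Byte 2 = 0x0A: mode=DATA remaining=1 emitted=0 chunks_done=0
Byte 3 = 'z': mode=DATA_DONE remaining=0 emitted=1 chunks_done=0
Byte 4 = 0x0D: mode=DATA_CR remaining=0 emitted=1 chunks_done=0
Byte 5 = 0x0A: mode=SIZE remaining=0 emitted=1 chunks_done=1
Byte 6 = '8': mode=SIZE remaining=0 emitted=1 chunks_done=1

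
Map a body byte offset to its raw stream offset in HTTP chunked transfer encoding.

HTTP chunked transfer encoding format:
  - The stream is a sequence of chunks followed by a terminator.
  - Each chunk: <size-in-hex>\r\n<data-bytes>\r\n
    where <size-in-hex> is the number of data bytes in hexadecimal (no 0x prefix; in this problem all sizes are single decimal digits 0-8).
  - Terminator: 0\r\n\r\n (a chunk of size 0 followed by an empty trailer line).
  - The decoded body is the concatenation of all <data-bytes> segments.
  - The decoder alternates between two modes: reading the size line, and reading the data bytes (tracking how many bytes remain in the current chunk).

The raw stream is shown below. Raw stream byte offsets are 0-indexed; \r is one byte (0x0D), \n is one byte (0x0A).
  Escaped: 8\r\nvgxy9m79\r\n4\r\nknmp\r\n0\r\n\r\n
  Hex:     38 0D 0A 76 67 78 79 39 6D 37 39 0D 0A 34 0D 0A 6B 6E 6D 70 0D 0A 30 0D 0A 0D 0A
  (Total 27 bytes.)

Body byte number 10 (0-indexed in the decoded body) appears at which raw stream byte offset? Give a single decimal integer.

Chunk 1: stream[0..1]='8' size=0x8=8, data at stream[3..11]='vgxy9m79' -> body[0..8], body so far='vgxy9m79'
Chunk 2: stream[13..14]='4' size=0x4=4, data at stream[16..20]='knmp' -> body[8..12], body so far='vgxy9m79knmp'
Chunk 3: stream[22..23]='0' size=0 (terminator). Final body='vgxy9m79knmp' (12 bytes)
Body byte 10 at stream offset 18

Answer: 18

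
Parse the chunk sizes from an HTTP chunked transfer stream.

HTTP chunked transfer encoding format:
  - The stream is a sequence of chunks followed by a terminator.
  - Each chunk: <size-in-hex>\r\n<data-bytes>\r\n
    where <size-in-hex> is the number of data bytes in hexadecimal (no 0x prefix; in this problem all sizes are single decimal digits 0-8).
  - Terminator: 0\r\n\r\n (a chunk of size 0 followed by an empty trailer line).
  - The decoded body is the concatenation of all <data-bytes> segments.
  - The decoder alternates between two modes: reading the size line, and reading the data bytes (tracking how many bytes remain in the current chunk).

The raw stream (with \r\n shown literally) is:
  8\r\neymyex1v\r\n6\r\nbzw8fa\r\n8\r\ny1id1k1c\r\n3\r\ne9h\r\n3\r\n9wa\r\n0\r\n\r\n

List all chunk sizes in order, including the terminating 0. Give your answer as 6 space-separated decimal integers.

Answer: 8 6 8 3 3 0

Derivation:
Chunk 1: stream[0..1]='8' size=0x8=8, data at stream[3..11]='eymyex1v' -> body[0..8], body so far='eymyex1v'
Chunk 2: stream[13..14]='6' size=0x6=6, data at stream[16..22]='bzw8fa' -> body[8..14], body so far='eymyex1vbzw8fa'
Chunk 3: stream[24..25]='8' size=0x8=8, data at stream[27..35]='y1id1k1c' -> body[14..22], body so far='eymyex1vbzw8fay1id1k1c'
Chunk 4: stream[37..38]='3' size=0x3=3, data at stream[40..43]='e9h' -> body[22..25], body so far='eymyex1vbzw8fay1id1k1ce9h'
Chunk 5: stream[45..46]='3' size=0x3=3, data at stream[48..51]='9wa' -> body[25..28], body so far='eymyex1vbzw8fay1id1k1ce9h9wa'
Chunk 6: stream[53..54]='0' size=0 (terminator). Final body='eymyex1vbzw8fay1id1k1ce9h9wa' (28 bytes)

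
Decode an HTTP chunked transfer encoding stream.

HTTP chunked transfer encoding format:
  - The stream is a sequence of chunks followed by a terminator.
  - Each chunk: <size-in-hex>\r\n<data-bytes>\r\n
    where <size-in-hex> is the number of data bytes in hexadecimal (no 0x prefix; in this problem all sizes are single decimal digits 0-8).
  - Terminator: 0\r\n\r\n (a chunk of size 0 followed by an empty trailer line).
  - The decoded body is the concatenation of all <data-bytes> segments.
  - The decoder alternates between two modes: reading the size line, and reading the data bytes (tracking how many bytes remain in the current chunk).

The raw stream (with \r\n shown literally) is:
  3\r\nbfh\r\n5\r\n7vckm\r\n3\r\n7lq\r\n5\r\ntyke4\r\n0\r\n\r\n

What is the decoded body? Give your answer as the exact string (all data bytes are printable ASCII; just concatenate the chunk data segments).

Chunk 1: stream[0..1]='3' size=0x3=3, data at stream[3..6]='bfh' -> body[0..3], body so far='bfh'
Chunk 2: stream[8..9]='5' size=0x5=5, data at stream[11..16]='7vckm' -> body[3..8], body so far='bfh7vckm'
Chunk 3: stream[18..19]='3' size=0x3=3, data at stream[21..24]='7lq' -> body[8..11], body so far='bfh7vckm7lq'
Chunk 4: stream[26..27]='5' size=0x5=5, data at stream[29..34]='tyke4' -> body[11..16], body so far='bfh7vckm7lqtyke4'
Chunk 5: stream[36..37]='0' size=0 (terminator). Final body='bfh7vckm7lqtyke4' (16 bytes)

Answer: bfh7vckm7lqtyke4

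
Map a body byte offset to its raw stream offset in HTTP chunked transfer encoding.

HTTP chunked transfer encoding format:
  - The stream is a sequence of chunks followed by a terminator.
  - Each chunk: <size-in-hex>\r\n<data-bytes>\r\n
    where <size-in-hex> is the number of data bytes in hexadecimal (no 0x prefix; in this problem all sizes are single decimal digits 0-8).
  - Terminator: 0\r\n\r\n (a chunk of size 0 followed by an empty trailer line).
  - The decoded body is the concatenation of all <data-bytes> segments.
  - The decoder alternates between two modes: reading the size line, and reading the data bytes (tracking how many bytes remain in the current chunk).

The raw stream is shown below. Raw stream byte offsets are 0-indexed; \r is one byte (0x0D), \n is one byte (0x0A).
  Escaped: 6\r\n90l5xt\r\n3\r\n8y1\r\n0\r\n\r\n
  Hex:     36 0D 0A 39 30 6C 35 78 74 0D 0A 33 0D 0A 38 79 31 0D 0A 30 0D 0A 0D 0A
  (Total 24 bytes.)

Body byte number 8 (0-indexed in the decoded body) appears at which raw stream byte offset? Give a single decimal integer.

Chunk 1: stream[0..1]='6' size=0x6=6, data at stream[3..9]='90l5xt' -> body[0..6], body so far='90l5xt'
Chunk 2: stream[11..12]='3' size=0x3=3, data at stream[14..17]='8y1' -> body[6..9], body so far='90l5xt8y1'
Chunk 3: stream[19..20]='0' size=0 (terminator). Final body='90l5xt8y1' (9 bytes)
Body byte 8 at stream offset 16

Answer: 16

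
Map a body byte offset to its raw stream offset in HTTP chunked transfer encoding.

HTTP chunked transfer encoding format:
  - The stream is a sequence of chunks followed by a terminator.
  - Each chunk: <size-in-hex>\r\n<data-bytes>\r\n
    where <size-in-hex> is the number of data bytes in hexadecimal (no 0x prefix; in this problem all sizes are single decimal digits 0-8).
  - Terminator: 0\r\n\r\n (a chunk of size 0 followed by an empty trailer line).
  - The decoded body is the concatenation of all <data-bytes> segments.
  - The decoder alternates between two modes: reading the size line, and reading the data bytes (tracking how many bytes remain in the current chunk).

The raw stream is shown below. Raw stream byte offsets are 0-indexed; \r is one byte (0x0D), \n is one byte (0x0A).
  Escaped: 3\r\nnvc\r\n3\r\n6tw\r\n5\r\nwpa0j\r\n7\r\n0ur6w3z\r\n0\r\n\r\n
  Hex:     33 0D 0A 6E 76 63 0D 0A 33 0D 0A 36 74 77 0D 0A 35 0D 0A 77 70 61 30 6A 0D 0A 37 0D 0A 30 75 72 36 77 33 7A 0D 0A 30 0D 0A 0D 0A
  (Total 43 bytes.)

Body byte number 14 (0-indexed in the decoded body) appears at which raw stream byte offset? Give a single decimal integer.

Chunk 1: stream[0..1]='3' size=0x3=3, data at stream[3..6]='nvc' -> body[0..3], body so far='nvc'
Chunk 2: stream[8..9]='3' size=0x3=3, data at stream[11..14]='6tw' -> body[3..6], body so far='nvc6tw'
Chunk 3: stream[16..17]='5' size=0x5=5, data at stream[19..24]='wpa0j' -> body[6..11], body so far='nvc6twwpa0j'
Chunk 4: stream[26..27]='7' size=0x7=7, data at stream[29..36]='0ur6w3z' -> body[11..18], body so far='nvc6twwpa0j0ur6w3z'
Chunk 5: stream[38..39]='0' size=0 (terminator). Final body='nvc6twwpa0j0ur6w3z' (18 bytes)
Body byte 14 at stream offset 32

Answer: 32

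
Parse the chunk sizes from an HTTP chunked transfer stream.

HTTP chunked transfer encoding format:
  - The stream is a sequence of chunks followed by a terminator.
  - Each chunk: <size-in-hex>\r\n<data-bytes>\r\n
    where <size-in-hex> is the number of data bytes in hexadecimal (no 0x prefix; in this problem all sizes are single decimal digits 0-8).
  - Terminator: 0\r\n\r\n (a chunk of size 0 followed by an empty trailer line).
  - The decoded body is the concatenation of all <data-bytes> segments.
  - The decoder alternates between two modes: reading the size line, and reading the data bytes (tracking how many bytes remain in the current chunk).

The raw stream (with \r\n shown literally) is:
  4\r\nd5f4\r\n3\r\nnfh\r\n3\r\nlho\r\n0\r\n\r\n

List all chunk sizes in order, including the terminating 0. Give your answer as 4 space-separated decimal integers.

Answer: 4 3 3 0

Derivation:
Chunk 1: stream[0..1]='4' size=0x4=4, data at stream[3..7]='d5f4' -> body[0..4], body so far='d5f4'
Chunk 2: stream[9..10]='3' size=0x3=3, data at stream[12..15]='nfh' -> body[4..7], body so far='d5f4nfh'
Chunk 3: stream[17..18]='3' size=0x3=3, data at stream[20..23]='lho' -> body[7..10], body so far='d5f4nfhlho'
Chunk 4: stream[25..26]='0' size=0 (terminator). Final body='d5f4nfhlho' (10 bytes)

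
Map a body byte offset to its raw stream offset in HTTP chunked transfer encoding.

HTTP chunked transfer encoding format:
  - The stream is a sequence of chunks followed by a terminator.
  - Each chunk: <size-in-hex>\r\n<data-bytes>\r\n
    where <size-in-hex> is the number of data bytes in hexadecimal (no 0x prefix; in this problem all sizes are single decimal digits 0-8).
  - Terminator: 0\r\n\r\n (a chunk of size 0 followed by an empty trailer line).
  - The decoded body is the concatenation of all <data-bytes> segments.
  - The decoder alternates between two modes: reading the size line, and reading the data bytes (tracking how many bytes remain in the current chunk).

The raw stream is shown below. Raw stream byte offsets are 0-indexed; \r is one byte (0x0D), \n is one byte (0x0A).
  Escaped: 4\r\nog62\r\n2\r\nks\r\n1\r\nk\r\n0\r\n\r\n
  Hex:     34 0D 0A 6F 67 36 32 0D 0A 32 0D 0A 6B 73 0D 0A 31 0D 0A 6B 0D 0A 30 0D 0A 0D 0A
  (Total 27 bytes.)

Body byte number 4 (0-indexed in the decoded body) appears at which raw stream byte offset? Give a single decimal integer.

Answer: 12

Derivation:
Chunk 1: stream[0..1]='4' size=0x4=4, data at stream[3..7]='og62' -> body[0..4], body so far='og62'
Chunk 2: stream[9..10]='2' size=0x2=2, data at stream[12..14]='ks' -> body[4..6], body so far='og62ks'
Chunk 3: stream[16..17]='1' size=0x1=1, data at stream[19..20]='k' -> body[6..7], body so far='og62ksk'
Chunk 4: stream[22..23]='0' size=0 (terminator). Final body='og62ksk' (7 bytes)
Body byte 4 at stream offset 12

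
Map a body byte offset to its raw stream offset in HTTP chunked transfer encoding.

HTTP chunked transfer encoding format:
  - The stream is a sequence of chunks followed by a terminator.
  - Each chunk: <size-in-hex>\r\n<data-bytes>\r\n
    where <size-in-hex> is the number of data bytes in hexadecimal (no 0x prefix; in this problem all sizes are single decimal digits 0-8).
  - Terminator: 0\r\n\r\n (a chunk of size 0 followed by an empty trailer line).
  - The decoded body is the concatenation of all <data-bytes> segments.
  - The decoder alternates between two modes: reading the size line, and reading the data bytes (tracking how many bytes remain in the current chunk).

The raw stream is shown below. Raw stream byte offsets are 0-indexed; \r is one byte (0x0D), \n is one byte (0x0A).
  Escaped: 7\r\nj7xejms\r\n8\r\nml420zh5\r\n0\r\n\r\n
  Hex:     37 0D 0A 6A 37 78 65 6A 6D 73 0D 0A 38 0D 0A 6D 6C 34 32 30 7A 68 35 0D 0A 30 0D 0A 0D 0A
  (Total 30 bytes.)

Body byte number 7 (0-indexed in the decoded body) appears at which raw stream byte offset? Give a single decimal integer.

Chunk 1: stream[0..1]='7' size=0x7=7, data at stream[3..10]='j7xejms' -> body[0..7], body so far='j7xejms'
Chunk 2: stream[12..13]='8' size=0x8=8, data at stream[15..23]='ml420zh5' -> body[7..15], body so far='j7xejmsml420zh5'
Chunk 3: stream[25..26]='0' size=0 (terminator). Final body='j7xejmsml420zh5' (15 bytes)
Body byte 7 at stream offset 15

Answer: 15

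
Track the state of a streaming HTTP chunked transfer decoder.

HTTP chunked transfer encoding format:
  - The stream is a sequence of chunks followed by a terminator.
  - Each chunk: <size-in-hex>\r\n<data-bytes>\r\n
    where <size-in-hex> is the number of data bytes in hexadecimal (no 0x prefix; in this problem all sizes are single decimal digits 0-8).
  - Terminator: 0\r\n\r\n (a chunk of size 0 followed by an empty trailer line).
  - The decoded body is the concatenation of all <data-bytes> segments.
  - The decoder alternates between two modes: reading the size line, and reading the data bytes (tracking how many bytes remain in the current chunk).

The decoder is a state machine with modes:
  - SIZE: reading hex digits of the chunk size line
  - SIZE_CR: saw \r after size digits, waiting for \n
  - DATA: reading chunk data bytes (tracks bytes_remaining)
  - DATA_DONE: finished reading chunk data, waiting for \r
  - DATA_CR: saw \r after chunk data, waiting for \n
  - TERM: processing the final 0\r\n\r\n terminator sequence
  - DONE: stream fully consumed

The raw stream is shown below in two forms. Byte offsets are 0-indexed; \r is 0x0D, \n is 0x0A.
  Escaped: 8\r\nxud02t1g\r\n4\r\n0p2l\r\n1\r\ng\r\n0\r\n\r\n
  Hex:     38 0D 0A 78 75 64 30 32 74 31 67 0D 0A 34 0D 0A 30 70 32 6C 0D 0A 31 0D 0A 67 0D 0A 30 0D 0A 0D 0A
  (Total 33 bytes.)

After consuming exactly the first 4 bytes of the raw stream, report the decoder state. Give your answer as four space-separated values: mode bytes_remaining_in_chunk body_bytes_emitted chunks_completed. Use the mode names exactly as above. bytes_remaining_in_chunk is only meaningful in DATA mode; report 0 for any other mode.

Byte 0 = '8': mode=SIZE remaining=0 emitted=0 chunks_done=0
Byte 1 = 0x0D: mode=SIZE_CR remaining=0 emitted=0 chunks_done=0
Byte 2 = 0x0A: mode=DATA remaining=8 emitted=0 chunks_done=0
Byte 3 = 'x': mode=DATA remaining=7 emitted=1 chunks_done=0

Answer: DATA 7 1 0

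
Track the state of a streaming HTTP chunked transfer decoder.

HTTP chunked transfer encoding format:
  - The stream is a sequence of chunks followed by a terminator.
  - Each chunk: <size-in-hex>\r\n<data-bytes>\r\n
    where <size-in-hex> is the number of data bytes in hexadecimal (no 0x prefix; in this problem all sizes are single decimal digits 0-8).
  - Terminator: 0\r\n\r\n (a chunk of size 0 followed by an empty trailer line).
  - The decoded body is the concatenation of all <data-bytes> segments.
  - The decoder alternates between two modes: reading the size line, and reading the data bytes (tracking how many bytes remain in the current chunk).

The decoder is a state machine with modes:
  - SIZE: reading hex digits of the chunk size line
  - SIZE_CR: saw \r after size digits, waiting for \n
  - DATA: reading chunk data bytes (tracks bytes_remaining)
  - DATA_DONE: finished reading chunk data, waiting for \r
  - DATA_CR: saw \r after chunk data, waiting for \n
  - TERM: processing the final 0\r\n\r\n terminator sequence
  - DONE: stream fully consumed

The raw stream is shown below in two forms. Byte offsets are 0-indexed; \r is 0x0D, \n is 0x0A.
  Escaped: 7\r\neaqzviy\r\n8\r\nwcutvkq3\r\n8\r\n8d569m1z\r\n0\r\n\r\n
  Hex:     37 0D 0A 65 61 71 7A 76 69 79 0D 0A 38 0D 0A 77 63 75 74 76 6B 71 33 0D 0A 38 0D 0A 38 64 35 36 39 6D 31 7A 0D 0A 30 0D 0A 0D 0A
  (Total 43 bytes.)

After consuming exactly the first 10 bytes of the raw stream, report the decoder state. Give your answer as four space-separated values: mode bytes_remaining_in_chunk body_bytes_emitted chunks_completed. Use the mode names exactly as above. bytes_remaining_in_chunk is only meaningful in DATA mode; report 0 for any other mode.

Answer: DATA_DONE 0 7 0

Derivation:
Byte 0 = '7': mode=SIZE remaining=0 emitted=0 chunks_done=0
Byte 1 = 0x0D: mode=SIZE_CR remaining=0 emitted=0 chunks_done=0
Byte 2 = 0x0A: mode=DATA remaining=7 emitted=0 chunks_done=0
Byte 3 = 'e': mode=DATA remaining=6 emitted=1 chunks_done=0
Byte 4 = 'a': mode=DATA remaining=5 emitted=2 chunks_done=0
Byte 5 = 'q': mode=DATA remaining=4 emitted=3 chunks_done=0
Byte 6 = 'z': mode=DATA remaining=3 emitted=4 chunks_done=0
Byte 7 = 'v': mode=DATA remaining=2 emitted=5 chunks_done=0
Byte 8 = 'i': mode=DATA remaining=1 emitted=6 chunks_done=0
Byte 9 = 'y': mode=DATA_DONE remaining=0 emitted=7 chunks_done=0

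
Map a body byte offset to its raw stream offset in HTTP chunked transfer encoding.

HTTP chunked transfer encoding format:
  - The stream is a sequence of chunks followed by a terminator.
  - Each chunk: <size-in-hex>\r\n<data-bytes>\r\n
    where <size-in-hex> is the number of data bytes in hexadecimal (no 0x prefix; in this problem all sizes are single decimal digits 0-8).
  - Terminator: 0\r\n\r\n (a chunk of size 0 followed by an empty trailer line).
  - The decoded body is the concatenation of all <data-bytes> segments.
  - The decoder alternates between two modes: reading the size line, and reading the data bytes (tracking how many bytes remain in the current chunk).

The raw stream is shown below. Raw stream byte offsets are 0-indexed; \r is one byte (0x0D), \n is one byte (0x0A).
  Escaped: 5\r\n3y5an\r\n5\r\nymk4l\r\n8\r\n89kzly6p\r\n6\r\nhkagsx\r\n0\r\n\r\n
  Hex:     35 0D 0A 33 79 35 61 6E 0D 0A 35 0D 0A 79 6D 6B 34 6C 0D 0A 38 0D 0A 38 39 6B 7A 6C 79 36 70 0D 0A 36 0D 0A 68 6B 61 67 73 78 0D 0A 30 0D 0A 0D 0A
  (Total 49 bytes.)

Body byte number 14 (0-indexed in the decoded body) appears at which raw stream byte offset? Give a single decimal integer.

Chunk 1: stream[0..1]='5' size=0x5=5, data at stream[3..8]='3y5an' -> body[0..5], body so far='3y5an'
Chunk 2: stream[10..11]='5' size=0x5=5, data at stream[13..18]='ymk4l' -> body[5..10], body so far='3y5anymk4l'
Chunk 3: stream[20..21]='8' size=0x8=8, data at stream[23..31]='89kzly6p' -> body[10..18], body so far='3y5anymk4l89kzly6p'
Chunk 4: stream[33..34]='6' size=0x6=6, data at stream[36..42]='hkagsx' -> body[18..24], body so far='3y5anymk4l89kzly6phkagsx'
Chunk 5: stream[44..45]='0' size=0 (terminator). Final body='3y5anymk4l89kzly6phkagsx' (24 bytes)
Body byte 14 at stream offset 27

Answer: 27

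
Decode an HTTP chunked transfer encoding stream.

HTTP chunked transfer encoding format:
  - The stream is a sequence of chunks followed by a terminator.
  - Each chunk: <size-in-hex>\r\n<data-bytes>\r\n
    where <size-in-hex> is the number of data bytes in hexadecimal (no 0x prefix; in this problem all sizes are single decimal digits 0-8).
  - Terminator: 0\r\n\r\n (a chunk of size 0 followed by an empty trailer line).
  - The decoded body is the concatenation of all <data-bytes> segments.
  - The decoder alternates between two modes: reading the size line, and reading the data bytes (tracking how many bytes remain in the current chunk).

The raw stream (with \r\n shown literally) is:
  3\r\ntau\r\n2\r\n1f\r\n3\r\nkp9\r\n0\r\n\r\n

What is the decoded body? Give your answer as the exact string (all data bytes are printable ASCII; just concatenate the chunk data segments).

Chunk 1: stream[0..1]='3' size=0x3=3, data at stream[3..6]='tau' -> body[0..3], body so far='tau'
Chunk 2: stream[8..9]='2' size=0x2=2, data at stream[11..13]='1f' -> body[3..5], body so far='tau1f'
Chunk 3: stream[15..16]='3' size=0x3=3, data at stream[18..21]='kp9' -> body[5..8], body so far='tau1fkp9'
Chunk 4: stream[23..24]='0' size=0 (terminator). Final body='tau1fkp9' (8 bytes)

Answer: tau1fkp9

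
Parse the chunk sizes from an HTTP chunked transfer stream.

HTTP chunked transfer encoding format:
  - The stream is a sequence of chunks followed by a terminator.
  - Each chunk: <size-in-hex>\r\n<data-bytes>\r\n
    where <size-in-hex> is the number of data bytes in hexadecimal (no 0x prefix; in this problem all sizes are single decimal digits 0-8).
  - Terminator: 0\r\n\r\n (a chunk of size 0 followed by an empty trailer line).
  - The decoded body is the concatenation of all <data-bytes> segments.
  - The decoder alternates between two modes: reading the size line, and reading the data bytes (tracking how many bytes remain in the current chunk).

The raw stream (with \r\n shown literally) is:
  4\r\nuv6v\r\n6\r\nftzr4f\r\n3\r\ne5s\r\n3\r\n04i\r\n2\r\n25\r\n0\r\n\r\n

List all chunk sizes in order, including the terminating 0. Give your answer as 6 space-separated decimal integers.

Answer: 4 6 3 3 2 0

Derivation:
Chunk 1: stream[0..1]='4' size=0x4=4, data at stream[3..7]='uv6v' -> body[0..4], body so far='uv6v'
Chunk 2: stream[9..10]='6' size=0x6=6, data at stream[12..18]='ftzr4f' -> body[4..10], body so far='uv6vftzr4f'
Chunk 3: stream[20..21]='3' size=0x3=3, data at stream[23..26]='e5s' -> body[10..13], body so far='uv6vftzr4fe5s'
Chunk 4: stream[28..29]='3' size=0x3=3, data at stream[31..34]='04i' -> body[13..16], body so far='uv6vftzr4fe5s04i'
Chunk 5: stream[36..37]='2' size=0x2=2, data at stream[39..41]='25' -> body[16..18], body so far='uv6vftzr4fe5s04i25'
Chunk 6: stream[43..44]='0' size=0 (terminator). Final body='uv6vftzr4fe5s04i25' (18 bytes)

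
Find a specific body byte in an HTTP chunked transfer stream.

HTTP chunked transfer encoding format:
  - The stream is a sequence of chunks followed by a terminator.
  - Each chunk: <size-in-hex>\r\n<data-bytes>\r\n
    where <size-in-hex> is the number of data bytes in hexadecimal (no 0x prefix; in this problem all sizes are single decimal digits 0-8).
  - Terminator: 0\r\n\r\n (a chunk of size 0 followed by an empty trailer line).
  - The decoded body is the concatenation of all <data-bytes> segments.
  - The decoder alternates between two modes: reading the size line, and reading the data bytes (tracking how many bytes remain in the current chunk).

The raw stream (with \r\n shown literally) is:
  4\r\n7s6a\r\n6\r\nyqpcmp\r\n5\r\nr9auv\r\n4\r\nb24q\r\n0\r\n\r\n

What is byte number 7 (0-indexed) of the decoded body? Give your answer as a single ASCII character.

Answer: c

Derivation:
Chunk 1: stream[0..1]='4' size=0x4=4, data at stream[3..7]='7s6a' -> body[0..4], body so far='7s6a'
Chunk 2: stream[9..10]='6' size=0x6=6, data at stream[12..18]='yqpcmp' -> body[4..10], body so far='7s6ayqpcmp'
Chunk 3: stream[20..21]='5' size=0x5=5, data at stream[23..28]='r9auv' -> body[10..15], body so far='7s6ayqpcmpr9auv'
Chunk 4: stream[30..31]='4' size=0x4=4, data at stream[33..37]='b24q' -> body[15..19], body so far='7s6ayqpcmpr9auvb24q'
Chunk 5: stream[39..40]='0' size=0 (terminator). Final body='7s6ayqpcmpr9auvb24q' (19 bytes)
Body byte 7 = 'c'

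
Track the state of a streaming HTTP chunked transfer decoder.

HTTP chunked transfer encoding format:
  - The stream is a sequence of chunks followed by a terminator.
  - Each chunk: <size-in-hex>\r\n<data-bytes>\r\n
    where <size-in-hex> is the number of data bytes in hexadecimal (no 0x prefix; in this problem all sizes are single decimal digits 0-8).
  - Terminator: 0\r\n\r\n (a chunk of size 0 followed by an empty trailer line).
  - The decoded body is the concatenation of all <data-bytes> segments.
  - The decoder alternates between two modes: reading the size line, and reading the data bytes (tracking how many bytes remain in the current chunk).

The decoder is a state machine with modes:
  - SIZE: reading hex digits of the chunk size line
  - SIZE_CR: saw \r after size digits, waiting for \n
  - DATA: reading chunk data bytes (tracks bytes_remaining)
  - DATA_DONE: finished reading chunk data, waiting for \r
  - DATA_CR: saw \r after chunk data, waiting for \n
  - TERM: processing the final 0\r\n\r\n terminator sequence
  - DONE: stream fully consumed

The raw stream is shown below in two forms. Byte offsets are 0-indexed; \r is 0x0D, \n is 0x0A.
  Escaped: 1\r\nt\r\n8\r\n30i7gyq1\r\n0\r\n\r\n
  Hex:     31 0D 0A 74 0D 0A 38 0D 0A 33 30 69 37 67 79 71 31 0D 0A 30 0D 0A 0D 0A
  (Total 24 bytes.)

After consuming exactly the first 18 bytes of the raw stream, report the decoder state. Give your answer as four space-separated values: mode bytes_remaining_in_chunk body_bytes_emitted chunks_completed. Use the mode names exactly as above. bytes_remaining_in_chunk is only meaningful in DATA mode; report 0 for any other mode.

Answer: DATA_CR 0 9 1

Derivation:
Byte 0 = '1': mode=SIZE remaining=0 emitted=0 chunks_done=0
Byte 1 = 0x0D: mode=SIZE_CR remaining=0 emitted=0 chunks_done=0
Byte 2 = 0x0A: mode=DATA remaining=1 emitted=0 chunks_done=0
Byte 3 = 't': mode=DATA_DONE remaining=0 emitted=1 chunks_done=0
Byte 4 = 0x0D: mode=DATA_CR remaining=0 emitted=1 chunks_done=0
Byte 5 = 0x0A: mode=SIZE remaining=0 emitted=1 chunks_done=1
Byte 6 = '8': mode=SIZE remaining=0 emitted=1 chunks_done=1
Byte 7 = 0x0D: mode=SIZE_CR remaining=0 emitted=1 chunks_done=1
Byte 8 = 0x0A: mode=DATA remaining=8 emitted=1 chunks_done=1
Byte 9 = '3': mode=DATA remaining=7 emitted=2 chunks_done=1
Byte 10 = '0': mode=DATA remaining=6 emitted=3 chunks_done=1
Byte 11 = 'i': mode=DATA remaining=5 emitted=4 chunks_done=1
Byte 12 = '7': mode=DATA remaining=4 emitted=5 chunks_done=1
Byte 13 = 'g': mode=DATA remaining=3 emitted=6 chunks_done=1
Byte 14 = 'y': mode=DATA remaining=2 emitted=7 chunks_done=1
Byte 15 = 'q': mode=DATA remaining=1 emitted=8 chunks_done=1
Byte 16 = '1': mode=DATA_DONE remaining=0 emitted=9 chunks_done=1
Byte 17 = 0x0D: mode=DATA_CR remaining=0 emitted=9 chunks_done=1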